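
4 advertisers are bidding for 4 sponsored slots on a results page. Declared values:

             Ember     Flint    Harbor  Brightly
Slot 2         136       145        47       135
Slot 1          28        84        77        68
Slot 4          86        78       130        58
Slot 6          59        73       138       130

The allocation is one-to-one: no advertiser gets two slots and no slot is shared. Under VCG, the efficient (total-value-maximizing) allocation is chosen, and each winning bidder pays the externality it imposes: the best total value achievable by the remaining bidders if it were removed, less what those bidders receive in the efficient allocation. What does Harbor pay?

Efficient allocation: Ember→Slot 2 ($136), Flint→Slot 1 ($84), Harbor→Slot 4 ($130), Brightly→Slot 6 ($130); total welfare W = $480.
Harbor receives Slot 4 at value $130, so the others get W − 130 = $350.
Without Harbor: best allocation of the remaining 3 bidders over all 4 slots is Ember→Slot 4 ($86), Flint→Slot 2 ($145), Brightly→Slot 6 ($130), total $361.
VCG payment = (others' best without Harbor) − (others' welfare with Harbor) = 361 − 350 = $11.

Harbor pays $11.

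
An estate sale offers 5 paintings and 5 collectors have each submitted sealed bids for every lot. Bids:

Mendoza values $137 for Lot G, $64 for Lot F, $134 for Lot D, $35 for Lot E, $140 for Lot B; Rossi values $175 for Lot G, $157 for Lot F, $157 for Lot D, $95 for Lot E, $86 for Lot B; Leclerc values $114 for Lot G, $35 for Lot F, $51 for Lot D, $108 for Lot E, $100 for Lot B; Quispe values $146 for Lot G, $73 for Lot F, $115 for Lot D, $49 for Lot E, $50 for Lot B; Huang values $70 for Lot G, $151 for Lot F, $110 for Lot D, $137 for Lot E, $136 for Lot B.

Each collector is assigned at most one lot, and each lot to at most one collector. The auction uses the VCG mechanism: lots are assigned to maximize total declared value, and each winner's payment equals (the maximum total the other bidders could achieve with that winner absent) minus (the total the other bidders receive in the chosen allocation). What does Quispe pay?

Quispe pays $18.

Efficient allocation: Mendoza→Lot B ($140), Rossi→Lot D ($157), Leclerc→Lot E ($108), Quispe→Lot G ($146), Huang→Lot F ($151); total welfare W = $702.
Quispe receives Lot G at value $146, so the others get W − 146 = $556.
Without Quispe: best allocation of the remaining 4 bidders over all 5 lots is Mendoza→Lot B ($140), Rossi→Lot G ($175), Leclerc→Lot E ($108), Huang→Lot F ($151), total $574.
VCG payment = (others' best without Quispe) − (others' welfare with Quispe) = 574 − 556 = $18.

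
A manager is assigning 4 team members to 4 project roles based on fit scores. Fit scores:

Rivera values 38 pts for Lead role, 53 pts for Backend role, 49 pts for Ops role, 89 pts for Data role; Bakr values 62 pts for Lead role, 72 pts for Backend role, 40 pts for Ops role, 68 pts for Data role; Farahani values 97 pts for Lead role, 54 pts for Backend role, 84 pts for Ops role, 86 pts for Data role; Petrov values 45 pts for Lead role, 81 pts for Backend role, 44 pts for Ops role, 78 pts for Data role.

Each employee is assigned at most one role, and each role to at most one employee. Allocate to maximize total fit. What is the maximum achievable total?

Treat this as an assignment problem: match each employee to one role.
Optimal: Rivera→Data role (89 pts), Bakr→Lead role (62 pts), Farahani→Ops role (84 pts), Petrov→Backend role (81 pts) — total 89+62+84+81 = 316 pts.
Column-greedy (each role in turn goes to its best remaining employee) gives 295 pts, worse by 21.
Next-best assignment: Rivera→Data role, Bakr→Ops role, Farahani→Lead role, Petrov→Backend role = 307 pts.
No other one-to-one assignment exceeds 316 pts.

Maximum total: 316 pts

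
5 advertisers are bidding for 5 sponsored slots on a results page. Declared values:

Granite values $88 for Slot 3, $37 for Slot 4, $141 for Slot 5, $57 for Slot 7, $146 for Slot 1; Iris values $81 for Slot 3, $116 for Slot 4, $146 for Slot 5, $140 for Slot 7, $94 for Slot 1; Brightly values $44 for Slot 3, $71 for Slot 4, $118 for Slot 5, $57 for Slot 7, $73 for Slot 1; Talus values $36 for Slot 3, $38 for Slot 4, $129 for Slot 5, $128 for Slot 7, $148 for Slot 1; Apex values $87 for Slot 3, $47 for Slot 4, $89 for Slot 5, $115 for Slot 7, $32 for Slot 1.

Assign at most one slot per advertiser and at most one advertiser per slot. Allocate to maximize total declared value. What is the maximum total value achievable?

Max total: $595

This is a one-to-one assignment (maximum-weight bipartite matching).
Optimal: Granite→Slot 1 ($146), Iris→Slot 4 ($116), Brightly→Slot 5 ($118), Talus→Slot 7 ($128), Apex→Slot 3 ($87) — total 146+116+118+128+87 = $595.
Row-greedy (each advertiser in turn takes its best remaining slot) gives $578, worse by 17.
Swapping Talus↔Brightly (Talus→Slot 5 $129, Brightly→Slot 7 $57) loses 60.
Every other assignment is strictly worse.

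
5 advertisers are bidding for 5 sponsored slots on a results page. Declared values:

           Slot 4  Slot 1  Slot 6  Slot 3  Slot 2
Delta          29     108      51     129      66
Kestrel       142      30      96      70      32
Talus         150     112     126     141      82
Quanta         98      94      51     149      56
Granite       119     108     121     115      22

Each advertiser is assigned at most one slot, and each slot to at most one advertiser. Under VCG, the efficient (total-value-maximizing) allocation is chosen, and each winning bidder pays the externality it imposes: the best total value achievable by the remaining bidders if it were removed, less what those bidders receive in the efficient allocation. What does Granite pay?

Granite pays $44.

Efficient allocation: Delta→Slot 1 ($108), Kestrel→Slot 4 ($142), Talus→Slot 2 ($82), Quanta→Slot 3 ($149), Granite→Slot 6 ($121); total welfare W = $602.
Granite receives Slot 6 at value $121, so the others get W − 121 = $481.
Without Granite: best allocation of the remaining 4 bidders over all 5 slots is Delta→Slot 1 ($108), Kestrel→Slot 4 ($142), Talus→Slot 6 ($126), Quanta→Slot 3 ($149), total $525.
VCG payment = (others' best without Granite) − (others' welfare with Granite) = 525 − 481 = $44.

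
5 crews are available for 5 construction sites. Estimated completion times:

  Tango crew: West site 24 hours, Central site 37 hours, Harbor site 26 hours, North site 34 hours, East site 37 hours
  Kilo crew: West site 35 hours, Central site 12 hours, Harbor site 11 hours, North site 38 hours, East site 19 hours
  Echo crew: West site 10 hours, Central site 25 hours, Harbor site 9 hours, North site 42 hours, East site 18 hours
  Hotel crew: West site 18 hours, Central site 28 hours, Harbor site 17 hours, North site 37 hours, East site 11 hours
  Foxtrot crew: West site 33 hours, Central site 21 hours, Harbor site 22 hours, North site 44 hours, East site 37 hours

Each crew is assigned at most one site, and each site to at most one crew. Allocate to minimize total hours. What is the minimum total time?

Optimal: Tango crew→North site (34 hours), Kilo crew→Harbor site (11 hours), Echo crew→West site (10 hours), Hotel crew→East site (11 hours), Foxtrot crew→Central site (21 hours) — total 34+11+10+11+21 = 87 hours.
Row-greedy (each crew in turn takes its cheapest remaining site) gives 125 hours, worse by 38.
Next-best assignment: Tango crew→North site, Kilo crew→Central site, Echo crew→West site, Hotel crew→East site, Foxtrot crew→Harbor site = 89 hours.
Swapping Tango crew↔Kilo crew (Tango crew→Harbor site 26 hours, Kilo crew→North site 38 hours) adds 19.
Checked against all permutations: 87 hours is optimal.

Min total: 87 hours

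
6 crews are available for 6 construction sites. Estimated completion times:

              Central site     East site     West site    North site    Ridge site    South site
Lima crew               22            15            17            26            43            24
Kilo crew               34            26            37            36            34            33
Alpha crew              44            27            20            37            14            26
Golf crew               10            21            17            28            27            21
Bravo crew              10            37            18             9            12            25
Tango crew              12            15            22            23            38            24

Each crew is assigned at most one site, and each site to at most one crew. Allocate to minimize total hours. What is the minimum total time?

Optimal: Lima crew→West site (17 hours), Kilo crew→South site (33 hours), Alpha crew→Ridge site (14 hours), Golf crew→Central site (10 hours), Bravo crew→North site (9 hours), Tango crew→East site (15 hours) — total 17+33+14+10+9+15 = 98 hours.
No other one-to-one assignment undercuts 98 hours.

Minimum total: 98 hours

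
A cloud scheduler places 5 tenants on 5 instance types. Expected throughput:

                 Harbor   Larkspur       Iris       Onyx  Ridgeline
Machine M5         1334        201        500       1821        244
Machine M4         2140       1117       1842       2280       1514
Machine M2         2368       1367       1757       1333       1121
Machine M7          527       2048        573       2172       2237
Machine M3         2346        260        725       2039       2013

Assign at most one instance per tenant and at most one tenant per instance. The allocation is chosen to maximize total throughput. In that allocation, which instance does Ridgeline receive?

Ridgeline receives Machine M3.

Optimal: Harbor→Machine M2 (2368 ops/s), Larkspur→Machine M7 (2048 ops/s), Iris→Machine M4 (1842 ops/s), Onyx→Machine M5 (1821 ops/s), Ridgeline→Machine M3 (2013 ops/s) — total 2368+2048+1842+1821+2013 = 10092 ops/s.
Max-entry greedy (repeatedly take the single best remaining cell) gives 7811 ops/s, worse by 2281.
Next-best assignment: Harbor→Machine M4, Larkspur→Machine M7, Iris→Machine M2, Onyx→Machine M5, Ridgeline→Machine M3 = 9779 ops/s.
Every other assignment is strictly worse.
Ridgeline's own top instance is Machine M7 (2237 ops/s), but forcing Ridgeline→Machine M7 and reassigning the rest optimally gives only 9613 ops/s — worse by 479.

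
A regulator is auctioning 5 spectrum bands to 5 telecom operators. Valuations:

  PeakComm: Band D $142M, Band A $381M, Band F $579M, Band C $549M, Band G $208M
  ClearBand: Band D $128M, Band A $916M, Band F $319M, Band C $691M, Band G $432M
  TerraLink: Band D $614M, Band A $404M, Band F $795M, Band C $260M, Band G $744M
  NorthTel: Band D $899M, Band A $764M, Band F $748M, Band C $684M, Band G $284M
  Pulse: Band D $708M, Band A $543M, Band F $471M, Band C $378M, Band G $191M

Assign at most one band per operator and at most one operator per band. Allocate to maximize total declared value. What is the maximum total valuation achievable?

Maximum total: $3665M

Optimal: PeakComm→Band C ($549M), ClearBand→Band A ($916M), TerraLink→Band G ($744M), NorthTel→Band F ($748M), Pulse→Band D ($708M) — total 549+916+744+748+708 = $3665M.
Max-entry greedy (repeatedly take the single best remaining cell) gives $3350M, worse by 315.
Next-best assignment: PeakComm→Band F, ClearBand→Band A, TerraLink→Band G, NorthTel→Band C, Pulse→Band D = $3631M.
No other one-to-one assignment exceeds $3665M.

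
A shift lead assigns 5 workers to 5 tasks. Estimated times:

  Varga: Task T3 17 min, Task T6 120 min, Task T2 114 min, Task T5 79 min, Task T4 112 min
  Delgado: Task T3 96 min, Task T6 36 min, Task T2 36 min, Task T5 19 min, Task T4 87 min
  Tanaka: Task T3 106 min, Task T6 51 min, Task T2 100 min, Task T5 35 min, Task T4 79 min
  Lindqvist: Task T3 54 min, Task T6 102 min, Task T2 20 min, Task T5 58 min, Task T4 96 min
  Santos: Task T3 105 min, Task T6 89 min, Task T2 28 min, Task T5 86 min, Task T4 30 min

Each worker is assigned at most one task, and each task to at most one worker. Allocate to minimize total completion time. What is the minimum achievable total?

Treat this as an assignment problem: match each worker to one task.
Optimal: Varga→Task T3 (17 min), Delgado→Task T5 (19 min), Tanaka→Task T6 (51 min), Lindqvist→Task T2 (20 min), Santos→Task T4 (30 min) — total 17+19+51+20+30 = 137 min.
Column-greedy (each task in turn goes to its cheapest remaining worker) gives 138 min, worse by 1.

Minimum total: 137 min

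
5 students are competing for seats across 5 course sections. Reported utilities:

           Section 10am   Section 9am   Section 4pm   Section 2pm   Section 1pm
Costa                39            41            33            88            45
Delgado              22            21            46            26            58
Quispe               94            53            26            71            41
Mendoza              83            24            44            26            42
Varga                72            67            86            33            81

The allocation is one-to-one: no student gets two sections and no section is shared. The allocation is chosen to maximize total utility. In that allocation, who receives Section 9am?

Quispe receives Section 9am.

This is a one-to-one assignment (maximum-weight bipartite matching).
Optimal: Costa→Section 2pm (88 points), Delgado→Section 1pm (58 points), Quispe→Section 9am (53 points), Mendoza→Section 10am (83 points), Varga→Section 4pm (86 points) — total 88+58+53+83+86 = 368 points.
Max-entry greedy (repeatedly take the single best remaining cell) gives 350 points, worse by 18.
No other one-to-one assignment exceeds 368 points.
Quispe's own top section is Section 10am (94 points), but forcing Quispe→Section 10am and reassigning the rest optimally gives only 351 points — worse by 17.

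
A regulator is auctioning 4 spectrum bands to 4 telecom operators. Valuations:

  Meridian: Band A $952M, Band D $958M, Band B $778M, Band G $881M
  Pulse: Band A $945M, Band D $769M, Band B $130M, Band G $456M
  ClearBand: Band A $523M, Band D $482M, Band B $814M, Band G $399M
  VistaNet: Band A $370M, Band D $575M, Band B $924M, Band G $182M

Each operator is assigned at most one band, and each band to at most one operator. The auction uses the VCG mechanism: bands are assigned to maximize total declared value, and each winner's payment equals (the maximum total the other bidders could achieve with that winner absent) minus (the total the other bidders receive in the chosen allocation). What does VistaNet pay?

VistaNet pays $409M.

Efficient allocation: Meridian→Band G ($881M), Pulse→Band A ($945M), ClearBand→Band D ($482M), VistaNet→Band B ($924M); total welfare W = $3232M.
VistaNet receives Band B at value $924M, so the others get W − 924 = $2308M.
Without VistaNet: best allocation of the remaining 3 bidders over all 4 bands is Meridian→Band D ($958M), Pulse→Band A ($945M), ClearBand→Band B ($814M), total $2717M.
VCG payment = (others' best without VistaNet) − (others' welfare with VistaNet) = 2717 − 2308 = $409M.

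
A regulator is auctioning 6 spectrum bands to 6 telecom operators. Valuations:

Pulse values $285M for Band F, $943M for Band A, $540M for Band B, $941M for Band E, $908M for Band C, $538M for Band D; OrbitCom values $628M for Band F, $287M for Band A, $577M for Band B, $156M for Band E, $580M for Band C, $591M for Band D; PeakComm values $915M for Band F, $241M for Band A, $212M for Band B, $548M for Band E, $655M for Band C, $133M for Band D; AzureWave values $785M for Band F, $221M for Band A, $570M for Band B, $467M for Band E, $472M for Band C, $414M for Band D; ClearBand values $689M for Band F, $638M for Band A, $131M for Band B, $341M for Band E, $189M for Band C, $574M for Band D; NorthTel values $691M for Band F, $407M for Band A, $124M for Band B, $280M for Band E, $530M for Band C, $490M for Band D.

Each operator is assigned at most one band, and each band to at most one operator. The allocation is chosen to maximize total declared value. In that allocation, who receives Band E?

Pulse receives Band E.

Treat this as an assignment problem: match each operator to one band.
Optimal: Pulse→Band E ($941M), OrbitCom→Band D ($591M), PeakComm→Band F ($915M), AzureWave→Band B ($570M), ClearBand→Band A ($638M), NorthTel→Band C ($530M) — total 941+591+915+570+638+530 = $4185M.
Column-greedy (each band in turn goes to its best remaining operator) gives $4006M, worse by 179.
Next-best assignment: Pulse→Band E, OrbitCom→Band C, PeakComm→Band F, AzureWave→Band B, ClearBand→Band A, NorthTel→Band D = $4134M.
Every other assignment is strictly worse.
Pulse's own top band is Band A ($943M), but forcing Pulse→Band A and reassigning the rest optimally gives only $4006M — worse by 179.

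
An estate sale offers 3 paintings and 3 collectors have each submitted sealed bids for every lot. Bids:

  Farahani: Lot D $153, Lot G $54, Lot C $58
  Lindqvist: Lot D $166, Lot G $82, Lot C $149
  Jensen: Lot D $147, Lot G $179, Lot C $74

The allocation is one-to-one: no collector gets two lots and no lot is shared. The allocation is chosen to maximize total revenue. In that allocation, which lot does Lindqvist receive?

Treat this as an assignment problem: match each collector to one lot.
Optimal: Farahani→Lot D ($153), Lindqvist→Lot C ($149), Jensen→Lot G ($179) — total 153+149+179 = $481.
Column-greedy (each lot in turn goes to its best remaining collector) gives $403, worse by 78.
Lindqvist's own top lot is Lot D ($166), but forcing Lindqvist→Lot D and reassigning the rest optimally gives only $403 — worse by 78.

Lindqvist receives Lot C.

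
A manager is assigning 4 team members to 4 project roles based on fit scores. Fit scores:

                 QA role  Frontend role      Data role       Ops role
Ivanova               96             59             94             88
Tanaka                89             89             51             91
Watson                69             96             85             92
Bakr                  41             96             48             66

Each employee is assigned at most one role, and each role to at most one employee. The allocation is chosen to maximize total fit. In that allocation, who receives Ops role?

This is a one-to-one assignment (maximum-weight bipartite matching).
Optimal: Ivanova→Data role (94 pts), Tanaka→QA role (89 pts), Watson→Ops role (92 pts), Bakr→Frontend role (96 pts) — total 94+89+92+96 = 371 pts.
Column-greedy (each role in turn goes to its best remaining employee) gives 309 pts, worse by 62.
Next-best assignment: Ivanova→QA role, Tanaka→Ops role, Watson→Data role, Bakr→Frontend role = 368 pts.
Swapping Ivanova↔Tanaka (Ivanova→QA role 96 pts, Tanaka→Data role 51 pts) loses 36.
No other one-to-one assignment exceeds 371 pts.
Watson's own top role is Frontend role (96 pts), but forcing Watson→Frontend role and reassigning the rest optimally gives only 345 pts — worse by 26.

Watson receives Ops role.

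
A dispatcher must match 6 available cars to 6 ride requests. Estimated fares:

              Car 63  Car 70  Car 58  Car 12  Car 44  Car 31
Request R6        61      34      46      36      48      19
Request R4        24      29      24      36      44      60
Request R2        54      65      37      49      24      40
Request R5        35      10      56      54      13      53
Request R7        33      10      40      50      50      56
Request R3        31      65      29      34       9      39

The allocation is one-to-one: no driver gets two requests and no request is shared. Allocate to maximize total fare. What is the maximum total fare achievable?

Max total: $341

Optimal: Car 63→Request R6 ($61), Car 70→Request R3 ($65), Car 58→Request R5 ($56), Car 12→Request R2 ($49), Car 44→Request R7 ($50), Car 31→Request R4 ($60) — total 61+65+56+49+50+60 = $341.
Max-entry greedy (repeatedly take the single best remaining cell) gives $301, worse by 40.
Every other assignment is strictly worse.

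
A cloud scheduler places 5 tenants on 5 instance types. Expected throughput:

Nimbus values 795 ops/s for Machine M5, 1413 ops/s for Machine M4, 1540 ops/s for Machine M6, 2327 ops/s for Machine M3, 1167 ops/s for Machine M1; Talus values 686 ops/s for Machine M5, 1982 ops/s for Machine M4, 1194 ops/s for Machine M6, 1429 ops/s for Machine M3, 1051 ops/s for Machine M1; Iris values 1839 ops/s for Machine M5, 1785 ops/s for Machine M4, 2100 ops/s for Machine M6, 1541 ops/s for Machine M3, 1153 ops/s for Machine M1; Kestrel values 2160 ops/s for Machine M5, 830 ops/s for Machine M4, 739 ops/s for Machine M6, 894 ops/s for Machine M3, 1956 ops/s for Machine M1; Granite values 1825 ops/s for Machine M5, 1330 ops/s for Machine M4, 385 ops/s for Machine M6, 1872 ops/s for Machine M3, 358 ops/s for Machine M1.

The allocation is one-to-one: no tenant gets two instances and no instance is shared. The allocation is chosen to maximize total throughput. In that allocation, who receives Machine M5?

Granite receives Machine M5.

Optimal: Nimbus→Machine M3 (2327 ops/s), Talus→Machine M4 (1982 ops/s), Iris→Machine M6 (2100 ops/s), Kestrel→Machine M1 (1956 ops/s), Granite→Machine M5 (1825 ops/s) — total 2327+1982+2100+1956+1825 = 10190 ops/s.
Column-greedy (each instance in turn goes to its best remaining tenant) gives 8927 ops/s, worse by 1263.
Checked against all permutations: 10190 ops/s is optimal.
Granite's own top instance is Machine M3 (1872 ops/s), but forcing Granite→Machine M3 and reassigning the rest optimally gives only 9281 ops/s — worse by 909.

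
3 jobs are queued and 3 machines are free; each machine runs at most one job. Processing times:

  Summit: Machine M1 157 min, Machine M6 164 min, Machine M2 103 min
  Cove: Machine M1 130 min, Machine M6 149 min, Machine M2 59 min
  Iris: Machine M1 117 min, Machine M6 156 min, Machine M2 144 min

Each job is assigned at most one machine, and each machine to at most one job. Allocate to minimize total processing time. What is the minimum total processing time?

Min total: 340 min

Optimal: Summit→Machine M6 (164 min), Cove→Machine M2 (59 min), Iris→Machine M1 (117 min) — total 164+59+117 = 340 min.
Row-greedy (each job in turn takes its cheapest remaining machine) gives 389 min, worse by 49.
Next-best assignment: Summit→Machine M2, Cove→Machine M6, Iris→Machine M1 = 369 min.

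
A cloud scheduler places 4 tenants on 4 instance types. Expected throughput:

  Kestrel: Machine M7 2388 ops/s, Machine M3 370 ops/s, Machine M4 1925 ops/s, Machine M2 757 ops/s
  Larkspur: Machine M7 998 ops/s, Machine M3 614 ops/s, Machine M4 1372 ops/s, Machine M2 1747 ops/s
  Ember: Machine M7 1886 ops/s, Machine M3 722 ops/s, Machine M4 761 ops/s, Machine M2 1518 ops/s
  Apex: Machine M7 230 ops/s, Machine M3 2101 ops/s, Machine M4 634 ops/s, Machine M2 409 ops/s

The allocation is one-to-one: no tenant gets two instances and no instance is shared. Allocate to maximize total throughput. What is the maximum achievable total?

Optimal: Kestrel→Machine M4 (1925 ops/s), Larkspur→Machine M2 (1747 ops/s), Ember→Machine M7 (1886 ops/s), Apex→Machine M3 (2101 ops/s) — total 1925+1747+1886+2101 = 7659 ops/s.
Column-greedy (each instance in turn goes to its best remaining tenant) gives 7379 ops/s, worse by 280.
No other one-to-one assignment exceeds 7659 ops/s.

Maximum total: 7659 ops/s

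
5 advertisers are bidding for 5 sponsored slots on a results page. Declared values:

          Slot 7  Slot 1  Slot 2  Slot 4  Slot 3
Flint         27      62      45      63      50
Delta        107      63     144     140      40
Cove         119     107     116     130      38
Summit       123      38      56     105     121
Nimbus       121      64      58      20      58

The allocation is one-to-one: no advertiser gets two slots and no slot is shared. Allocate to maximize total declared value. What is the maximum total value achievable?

Treat this as an assignment problem: match each advertiser to one slot.
Optimal: Flint→Slot 1 ($62), Delta→Slot 2 ($144), Cove→Slot 4 ($130), Summit→Slot 3 ($121), Nimbus→Slot 7 ($121) — total 62+144+130+121+121 = $578.
Row-greedy (each advertiser in turn takes its best remaining slot) gives $511, worse by 67.
Next-best assignment: Flint→Slot 1, Delta→Slot 4, Cove→Slot 2, Summit→Slot 3, Nimbus→Slot 7 = $560.
Checked against all permutations: $578 is optimal.

Maximum total: $578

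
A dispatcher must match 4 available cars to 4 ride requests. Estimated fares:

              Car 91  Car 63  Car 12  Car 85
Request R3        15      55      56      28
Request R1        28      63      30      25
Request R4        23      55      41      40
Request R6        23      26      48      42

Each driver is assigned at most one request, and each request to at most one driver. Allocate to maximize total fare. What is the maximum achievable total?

Maximum total: $184

This is a one-to-one assignment (maximum-weight bipartite matching).
Optimal: Car 91→Request R4 ($23), Car 63→Request R1 ($63), Car 12→Request R3 ($56), Car 85→Request R6 ($42) — total 23+63+56+42 = $184.
Row-greedy (each driver in turn takes its best remaining request) gives $171, worse by 13.
Next-best assignment: Car 91→Request R6, Car 63→Request R1, Car 12→Request R3, Car 85→Request R4 = $182.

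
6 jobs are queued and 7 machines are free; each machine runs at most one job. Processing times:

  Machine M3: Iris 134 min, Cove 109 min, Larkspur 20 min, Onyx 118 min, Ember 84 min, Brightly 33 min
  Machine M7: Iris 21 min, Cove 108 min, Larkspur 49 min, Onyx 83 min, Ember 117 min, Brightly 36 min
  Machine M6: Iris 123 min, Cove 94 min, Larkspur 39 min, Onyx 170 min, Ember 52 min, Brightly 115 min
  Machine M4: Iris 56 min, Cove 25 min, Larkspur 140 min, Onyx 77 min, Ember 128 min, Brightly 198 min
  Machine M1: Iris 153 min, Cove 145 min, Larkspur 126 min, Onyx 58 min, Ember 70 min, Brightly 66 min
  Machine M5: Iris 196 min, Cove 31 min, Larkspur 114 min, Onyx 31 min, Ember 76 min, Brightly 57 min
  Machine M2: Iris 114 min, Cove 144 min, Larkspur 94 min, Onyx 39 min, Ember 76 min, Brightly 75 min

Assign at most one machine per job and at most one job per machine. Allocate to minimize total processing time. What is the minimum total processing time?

Minimum total: 214 min

This is a one-to-one assignment (minimum-cost bipartite matching).
Optimal: Iris→Machine M7 (21 min), Cove→Machine M4 (25 min), Larkspur→Machine M3 (20 min), Onyx→Machine M2 (39 min), Ember→Machine M6 (52 min), Brightly→Machine M5 (57 min) — total 21+25+20+39+52+57 = 214 min.
Row-greedy (each job in turn takes its cheapest remaining machine) gives 215 min, worse by 1.
Swapping Cove↔Iris (Cove→Machine M7 108 min, Iris→Machine M4 56 min) adds 118.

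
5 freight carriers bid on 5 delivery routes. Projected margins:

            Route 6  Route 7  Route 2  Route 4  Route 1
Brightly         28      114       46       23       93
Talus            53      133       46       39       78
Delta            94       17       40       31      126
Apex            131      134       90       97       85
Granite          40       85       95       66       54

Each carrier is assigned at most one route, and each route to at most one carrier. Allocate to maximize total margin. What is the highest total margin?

Maximum total: $512k

This is a one-to-one assignment (maximum-weight bipartite matching).
Optimal: Brightly→Route 1 ($93k), Talus→Route 7 ($133k), Delta→Route 6 ($94k), Apex→Route 4 ($97k), Granite→Route 2 ($95k) — total 93+133+94+97+95 = $512k.
Max-entry greedy (repeatedly take the single best remaining cell) gives $431k, worse by 81.
Next-best assignment: Brightly→Route 4, Talus→Route 7, Delta→Route 1, Apex→Route 6, Granite→Route 2 = $508k.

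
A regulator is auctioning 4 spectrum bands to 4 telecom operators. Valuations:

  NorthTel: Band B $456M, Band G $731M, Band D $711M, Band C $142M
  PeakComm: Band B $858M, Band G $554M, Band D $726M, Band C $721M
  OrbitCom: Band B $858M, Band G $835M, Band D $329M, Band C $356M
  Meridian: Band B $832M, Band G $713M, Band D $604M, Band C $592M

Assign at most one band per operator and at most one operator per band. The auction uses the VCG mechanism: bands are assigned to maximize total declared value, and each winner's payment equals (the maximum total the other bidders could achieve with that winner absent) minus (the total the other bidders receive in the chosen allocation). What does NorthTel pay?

Efficient allocation: NorthTel→Band D ($711M), PeakComm→Band C ($721M), OrbitCom→Band G ($835M), Meridian→Band B ($832M); total welfare W = $3099M.
NorthTel receives Band D at value $711M, so the others get W − 711 = $2388M.
Without NorthTel: best allocation of the remaining 3 bidders over all 4 bands is PeakComm→Band D ($726M), OrbitCom→Band G ($835M), Meridian→Band B ($832M), total $2393M.
VCG payment = (others' best without NorthTel) − (others' welfare with NorthTel) = 2393 − 2388 = $5M.

NorthTel pays $5M.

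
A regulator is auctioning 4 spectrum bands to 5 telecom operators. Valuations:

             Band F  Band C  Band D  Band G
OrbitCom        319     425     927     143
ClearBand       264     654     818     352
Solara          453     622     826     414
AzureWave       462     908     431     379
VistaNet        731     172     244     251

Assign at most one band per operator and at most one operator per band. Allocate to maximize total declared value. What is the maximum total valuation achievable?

Max total: $2980M

Optimal: VistaNet→Band F ($731M), AzureWave→Band C ($908M), OrbitCom→Band D ($927M), Solara→Band G ($414M) — total 731+908+927+414 = $2980M.
Row-greedy (each operator in turn takes its best remaining band) gives $2413M, worse by 567.
Checked against all permutations: $2980M is optimal.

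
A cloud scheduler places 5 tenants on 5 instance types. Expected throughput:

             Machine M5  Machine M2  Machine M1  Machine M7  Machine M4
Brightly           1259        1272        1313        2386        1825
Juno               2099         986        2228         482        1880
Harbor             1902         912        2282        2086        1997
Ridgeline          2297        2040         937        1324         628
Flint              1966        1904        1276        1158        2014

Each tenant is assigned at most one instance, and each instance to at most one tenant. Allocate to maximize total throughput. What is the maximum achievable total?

This is a one-to-one assignment (maximum-weight bipartite matching).
Optimal: Brightly→Machine M7 (2386 ops/s), Juno→Machine M5 (2099 ops/s), Harbor→Machine M1 (2282 ops/s), Ridgeline→Machine M2 (2040 ops/s), Flint→Machine M4 (2014 ops/s) — total 2386+2099+2282+2040+2014 = 10821 ops/s.
Column-greedy (each instance in turn goes to its best remaining tenant) gives 10749 ops/s, worse by 72.
Next-best assignment: Brightly→Machine M7, Juno→Machine M1, Harbor→Machine M4, Ridgeline→Machine M5, Flint→Machine M2 = 10812 ops/s.
Swapping Brightly↔Juno (Brightly→Machine M5 1259 ops/s, Juno→Machine M7 482 ops/s) loses 2744.
No other one-to-one assignment exceeds 10821 ops/s.

Maximum total: 10821 ops/s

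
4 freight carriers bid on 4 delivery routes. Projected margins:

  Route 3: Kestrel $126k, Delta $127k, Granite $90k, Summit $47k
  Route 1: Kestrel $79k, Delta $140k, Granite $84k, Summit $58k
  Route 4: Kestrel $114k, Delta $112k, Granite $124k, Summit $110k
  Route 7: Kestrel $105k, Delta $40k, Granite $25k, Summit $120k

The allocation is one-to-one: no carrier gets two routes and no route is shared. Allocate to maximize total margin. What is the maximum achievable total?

Max total: $510k

Treat this as an assignment problem: match each carrier to one route.
Optimal: Kestrel→Route 3 ($126k), Delta→Route 1 ($140k), Granite→Route 4 ($124k), Summit→Route 7 ($120k) — total 126+140+124+120 = $510k.
Column-greedy (each route in turn goes to its best remaining carrier) gives $445k, worse by 65.
Swapping Granite↔Delta (Granite→Route 1 $84k, Delta→Route 4 $112k) loses 68.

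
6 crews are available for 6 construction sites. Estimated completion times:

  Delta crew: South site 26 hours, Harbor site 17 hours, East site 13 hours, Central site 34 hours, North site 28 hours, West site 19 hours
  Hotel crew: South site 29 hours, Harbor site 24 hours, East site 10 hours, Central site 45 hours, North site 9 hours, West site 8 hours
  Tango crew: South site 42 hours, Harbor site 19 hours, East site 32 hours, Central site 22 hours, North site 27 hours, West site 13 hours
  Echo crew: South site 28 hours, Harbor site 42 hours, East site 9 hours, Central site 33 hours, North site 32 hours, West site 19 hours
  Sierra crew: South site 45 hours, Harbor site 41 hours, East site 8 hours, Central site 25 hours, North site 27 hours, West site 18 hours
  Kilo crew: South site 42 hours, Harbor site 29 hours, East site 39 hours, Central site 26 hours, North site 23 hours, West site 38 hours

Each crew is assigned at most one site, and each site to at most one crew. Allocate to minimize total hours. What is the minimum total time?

Min total: 101 hours

Treat this as an assignment problem: match each crew to one site.
Optimal: Delta crew→Harbor site (17 hours), Hotel crew→North site (9 hours), Tango crew→West site (13 hours), Echo crew→South site (28 hours), Sierra crew→East site (8 hours), Kilo crew→Central site (26 hours) — total 17+9+13+28+8+26 = 101 hours.
Column-greedy (each site in turn goes to its cheapest remaining crew) gives 107 hours, worse by 6.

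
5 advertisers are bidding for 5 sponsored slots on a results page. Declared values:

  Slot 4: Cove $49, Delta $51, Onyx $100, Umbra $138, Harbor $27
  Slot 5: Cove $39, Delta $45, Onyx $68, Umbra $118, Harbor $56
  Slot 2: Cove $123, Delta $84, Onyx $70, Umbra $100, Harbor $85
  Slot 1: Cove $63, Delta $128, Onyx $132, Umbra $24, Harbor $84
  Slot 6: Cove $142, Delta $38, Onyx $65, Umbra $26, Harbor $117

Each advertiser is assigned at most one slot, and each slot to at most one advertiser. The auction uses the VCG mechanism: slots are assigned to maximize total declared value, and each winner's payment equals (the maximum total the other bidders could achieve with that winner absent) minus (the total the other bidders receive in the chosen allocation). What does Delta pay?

Delta pays $52.

Efficient allocation: Cove→Slot 2 ($123), Delta→Slot 1 ($128), Onyx→Slot 4 ($100), Umbra→Slot 5 ($118), Harbor→Slot 6 ($117); total welfare W = $586.
Delta receives Slot 1 at value $128, so the others get W − 128 = $458.
Without Delta: best allocation of the remaining 4 bidders over all 5 slots is Cove→Slot 2 ($123), Onyx→Slot 1 ($132), Umbra→Slot 4 ($138), Harbor→Slot 6 ($117), total $510.
VCG payment = (others' best without Delta) − (others' welfare with Delta) = 510 − 458 = $52.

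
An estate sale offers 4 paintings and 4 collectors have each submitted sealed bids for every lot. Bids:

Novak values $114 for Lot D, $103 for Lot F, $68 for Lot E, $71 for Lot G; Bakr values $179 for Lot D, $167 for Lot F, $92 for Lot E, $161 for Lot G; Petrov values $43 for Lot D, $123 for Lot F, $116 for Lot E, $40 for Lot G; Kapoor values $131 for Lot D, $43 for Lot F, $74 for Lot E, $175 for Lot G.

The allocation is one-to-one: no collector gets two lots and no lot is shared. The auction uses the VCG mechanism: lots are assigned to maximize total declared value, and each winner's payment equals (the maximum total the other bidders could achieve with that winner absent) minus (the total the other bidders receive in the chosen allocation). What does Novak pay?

Novak pays $7.

Efficient allocation: Novak→Lot F ($103), Bakr→Lot D ($179), Petrov→Lot E ($116), Kapoor→Lot G ($175); total welfare W = $573.
Novak receives Lot F at value $103, so the others get W − 103 = $470.
Without Novak: best allocation of the remaining 3 bidders over all 4 lots is Bakr→Lot D ($179), Petrov→Lot F ($123), Kapoor→Lot G ($175), total $477.
VCG payment = (others' best without Novak) − (others' welfare with Novak) = 477 − 470 = $7.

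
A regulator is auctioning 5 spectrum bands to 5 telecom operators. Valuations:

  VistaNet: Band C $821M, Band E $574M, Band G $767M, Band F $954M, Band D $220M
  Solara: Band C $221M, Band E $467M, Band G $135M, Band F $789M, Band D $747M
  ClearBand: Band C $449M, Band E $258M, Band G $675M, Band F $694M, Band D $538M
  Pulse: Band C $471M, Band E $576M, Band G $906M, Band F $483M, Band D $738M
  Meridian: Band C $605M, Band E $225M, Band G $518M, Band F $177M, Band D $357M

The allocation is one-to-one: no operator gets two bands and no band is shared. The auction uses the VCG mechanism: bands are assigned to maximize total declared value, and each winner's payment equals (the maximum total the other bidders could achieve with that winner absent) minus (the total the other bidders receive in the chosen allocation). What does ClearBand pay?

ClearBand pays $330M.

Efficient allocation: VistaNet→Band F ($954M), Solara→Band D ($747M), ClearBand→Band G ($675M), Pulse→Band E ($576M), Meridian→Band C ($605M); total welfare W = $3557M.
ClearBand receives Band G at value $675M, so the others get W − 675 = $2882M.
Without ClearBand: best allocation of the remaining 4 bidders over all 5 bands is VistaNet→Band F ($954M), Solara→Band D ($747M), Pulse→Band G ($906M), Meridian→Band C ($605M), total $3212M.
VCG payment = (others' best without ClearBand) − (others' welfare with ClearBand) = 3212 − 2882 = $330M.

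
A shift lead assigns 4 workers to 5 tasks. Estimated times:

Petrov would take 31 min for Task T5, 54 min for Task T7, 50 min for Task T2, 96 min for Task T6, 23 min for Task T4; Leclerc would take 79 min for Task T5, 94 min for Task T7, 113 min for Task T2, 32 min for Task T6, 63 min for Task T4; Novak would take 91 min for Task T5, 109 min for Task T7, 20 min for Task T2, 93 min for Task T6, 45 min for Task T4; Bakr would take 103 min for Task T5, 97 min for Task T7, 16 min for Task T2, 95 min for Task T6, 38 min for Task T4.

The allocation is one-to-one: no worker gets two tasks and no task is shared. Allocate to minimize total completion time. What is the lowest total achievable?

Minimum total: 121 min

This is a one-to-one assignment (minimum-cost bipartite matching).
Optimal: Petrov→Task T5 (31 min), Leclerc→Task T6 (32 min), Novak→Task T2 (20 min), Bakr→Task T4 (38 min) — total 31+32+20+38 = 121 min.
Row-greedy (each worker in turn takes its cheapest remaining task) gives 172 min, worse by 51.
Next-best assignment: Petrov→Task T5, Leclerc→Task T6, Novak→Task T4, Bakr→Task T2 = 124 min.
Checked against all permutations: 121 min is optimal.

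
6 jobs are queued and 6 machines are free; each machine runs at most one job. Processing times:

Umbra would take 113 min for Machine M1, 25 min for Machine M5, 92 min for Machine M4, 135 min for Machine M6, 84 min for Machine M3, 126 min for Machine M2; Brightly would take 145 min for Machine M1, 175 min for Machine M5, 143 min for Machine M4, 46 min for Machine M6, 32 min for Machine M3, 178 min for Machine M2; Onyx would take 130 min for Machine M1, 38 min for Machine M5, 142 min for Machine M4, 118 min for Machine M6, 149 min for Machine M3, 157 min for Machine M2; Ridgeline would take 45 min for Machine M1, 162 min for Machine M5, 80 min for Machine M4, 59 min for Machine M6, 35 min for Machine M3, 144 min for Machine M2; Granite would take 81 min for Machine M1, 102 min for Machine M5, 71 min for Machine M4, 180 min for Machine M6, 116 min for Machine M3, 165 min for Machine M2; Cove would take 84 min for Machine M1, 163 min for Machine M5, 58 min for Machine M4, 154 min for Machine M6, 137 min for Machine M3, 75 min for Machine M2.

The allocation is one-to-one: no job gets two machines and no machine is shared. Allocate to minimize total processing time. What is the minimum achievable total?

Min total: 359 min

Optimal: Umbra→Machine M3 (84 min), Brightly→Machine M6 (46 min), Onyx→Machine M5 (38 min), Ridgeline→Machine M1 (45 min), Granite→Machine M4 (71 min), Cove→Machine M2 (75 min) — total 84+46+38+45+71+75 = 359 min.
Column-greedy (each machine in turn goes to its cheapest remaining job) gives 447 min, worse by 88.
Swapping Granite↔Cove (Granite→Machine M2 165 min, Cove→Machine M4 58 min) adds 77.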